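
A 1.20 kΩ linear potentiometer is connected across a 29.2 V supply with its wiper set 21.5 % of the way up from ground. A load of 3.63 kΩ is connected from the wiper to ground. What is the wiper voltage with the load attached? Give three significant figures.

V ≈ 5.95 V

The wiper splits the pot into (1−α)R = 942.0 Ω above and αR = 258.0 Ω below.
Lower section ‖ load = 240.9 Ω.
V_wiper = 29.2 × 240.9/(942.0 + 240.9) = 5.95 V.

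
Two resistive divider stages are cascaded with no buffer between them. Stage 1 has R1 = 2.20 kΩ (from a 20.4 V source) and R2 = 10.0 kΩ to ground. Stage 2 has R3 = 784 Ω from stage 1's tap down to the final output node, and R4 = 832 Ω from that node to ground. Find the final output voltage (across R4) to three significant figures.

V_out ≈ 4.07 V

Stage 2 presents R3+R4 = 1616 Ω as a load on stage 1's tap.
Stage 1's lower leg becomes R2‖(R3+R4) = 1391 Ω, so V_mid = 20.4 × 1391/3591 = 7.903 V.
Stage 2 is itself unloaded: V_out = V_mid × R4/(R3+R4) = 7.903 × 832/1616 = 4.07 V.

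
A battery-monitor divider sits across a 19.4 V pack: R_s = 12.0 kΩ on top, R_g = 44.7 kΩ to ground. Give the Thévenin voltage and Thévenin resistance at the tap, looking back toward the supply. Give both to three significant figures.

V_th is the open-circuit tap voltage: 19.4 × 44.7/(12.0 + 44.7) = 15.3 V.
With the supply zeroed, R_s and R_g appear in parallel from the tap: R_th = R_s‖R_g = (12.0 × 44.7)/56.70 = 9.46 kΩ.

V_th = 15.3 V, R_th = 9.46 kΩ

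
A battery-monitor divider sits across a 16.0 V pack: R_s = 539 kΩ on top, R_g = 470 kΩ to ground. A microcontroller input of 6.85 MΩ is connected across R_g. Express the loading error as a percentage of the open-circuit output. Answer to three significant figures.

The divider's output (Thévenin) resistance is R_s‖R_g = 251.1 kΩ.
Fractional drop under load = R_th/(R_th + R_L) = 251.1 / (251.1 + 6850) = 0.03536.
So the output falls by 3.54 %.

3.54 %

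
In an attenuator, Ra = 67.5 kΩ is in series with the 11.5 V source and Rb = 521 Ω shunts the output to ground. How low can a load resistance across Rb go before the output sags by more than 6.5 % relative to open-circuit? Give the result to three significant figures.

Output resistance R_th = Ra‖Rb = (67500 × 521)/68020 = 517.0 Ω.
The fractional drop is R_th/(R_th + R_L); requiring this ≤ 0.0650 gives R_L ≥ R_th(1/0.0650 − 1) = 517.0 × 14.38 = 7.44 kΩ.

R_L(min) ≈ 7.44 kΩ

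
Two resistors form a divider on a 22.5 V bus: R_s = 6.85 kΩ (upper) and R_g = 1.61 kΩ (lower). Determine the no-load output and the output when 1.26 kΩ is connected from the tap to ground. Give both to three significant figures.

Unloaded: 4.28 V; loaded: 2.10 V

Open-circuit: V = 22.5 × 1.61/(6.85 + 1.61) = 4.28 V.
With the load, R_g becomes R_g‖R_L = 0.7068 kΩ, so V = 22.5 × 0.7068/7.557 = 2.10 V.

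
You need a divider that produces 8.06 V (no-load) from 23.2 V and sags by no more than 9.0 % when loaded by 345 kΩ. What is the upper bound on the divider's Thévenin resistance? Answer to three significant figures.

Loading drop = R_th/(R_th + R_L) ≤ 0.0900, so R_th ≤ R_L · ε/(1−ε) = 345 kΩ × 0.0900/0.9100 = 34.1 kΩ.

R_th ≤ 34.1 kΩ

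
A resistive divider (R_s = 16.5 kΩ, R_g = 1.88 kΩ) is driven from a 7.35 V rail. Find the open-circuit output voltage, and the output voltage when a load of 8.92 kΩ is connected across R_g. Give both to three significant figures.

Open-circuit: V = 7.35 × 1.88/(16.5 + 1.88) = 0.752 V.
With the load, R_g becomes R_g‖R_L = 1.553 kΩ, so V = 7.35 × 1.553/18.05 = 0.632 V.

Unloaded: 0.752 V; loaded: 0.632 V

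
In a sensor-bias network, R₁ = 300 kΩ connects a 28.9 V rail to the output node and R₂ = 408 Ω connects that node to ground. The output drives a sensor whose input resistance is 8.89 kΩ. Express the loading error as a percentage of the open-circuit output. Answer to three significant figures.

4.38 %

The divider's output (Thévenin) resistance is R₁‖R₂ = 407.4 Ω.
Fractional drop under load = R_th/(R_th + R_L) = 407.4 / (407.4 + 8890) = 0.04382.
So the output falls by 4.38 %.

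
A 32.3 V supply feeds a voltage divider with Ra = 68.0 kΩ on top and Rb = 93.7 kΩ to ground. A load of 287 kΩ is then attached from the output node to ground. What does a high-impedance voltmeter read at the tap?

V_out ≈ 16.5 V

The load sits in parallel with Rb: Rb‖R_L = (93.7 × 287) / (93.7 + 287) = 70.64 kΩ.
V_out = 32.3 × 70.64 / (68.0 + 70.64) = 32.3 × 70.64/138.6 = 16.5 V.
(Unloaded it would have been 18.7 V.)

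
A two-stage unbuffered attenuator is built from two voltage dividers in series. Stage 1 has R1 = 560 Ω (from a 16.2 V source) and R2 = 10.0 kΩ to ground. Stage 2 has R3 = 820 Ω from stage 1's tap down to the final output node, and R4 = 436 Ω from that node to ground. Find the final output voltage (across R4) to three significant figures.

Stage 2 presents R3+R4 = 1256 Ω as a load on stage 1's tap.
Stage 1's lower leg becomes R2‖(R3+R4) = 1116 Ω, so V_mid = 16.2 × 1116/1676 = 10.79 V.
Stage 2 is itself unloaded: V_out = V_mid × R4/(R3+R4) = 10.79 × 436/1256 = 3.74 V.

V_out ≈ 3.74 V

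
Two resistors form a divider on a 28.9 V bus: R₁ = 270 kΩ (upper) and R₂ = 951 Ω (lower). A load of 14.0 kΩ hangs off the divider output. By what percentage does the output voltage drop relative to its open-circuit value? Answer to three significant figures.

The divider's output (Thévenin) resistance is R₁‖R₂ = 947.7 Ω.
Fractional drop under load = R_th/(R_th + R_L) = 947.7 / (947.7 + 14000) = 0.06340.
So the output falls by 6.34 %.

6.34 %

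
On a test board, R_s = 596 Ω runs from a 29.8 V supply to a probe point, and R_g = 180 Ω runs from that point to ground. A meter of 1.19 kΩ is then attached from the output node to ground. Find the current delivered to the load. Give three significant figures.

I_L ≈ 5.20 mA

R_g‖R_L = 156.4 Ω; V_out = 29.8 × 156.4/752.4 = 6.193 V.
I_L = V_out / R_L = 6.193 / 1.19 kΩ = 5.20 mA.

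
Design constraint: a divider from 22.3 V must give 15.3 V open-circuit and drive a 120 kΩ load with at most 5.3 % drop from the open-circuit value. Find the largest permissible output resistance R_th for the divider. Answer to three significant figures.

R_th ≤ 6.72 kΩ

Loading drop = R_th/(R_th + R_L) ≤ 0.0530, so R_th ≤ R_L · ε/(1−ε) = 120 kΩ × 0.0530/0.9470 = 6.72 kΩ.
(Any R1, R2 with R2/(R1+R2) = 0.686 and R1‖R2 ≤ 6.72 kΩ will meet the spec.)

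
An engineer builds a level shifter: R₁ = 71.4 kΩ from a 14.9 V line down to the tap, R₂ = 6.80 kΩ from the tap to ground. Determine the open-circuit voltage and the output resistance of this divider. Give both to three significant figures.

V_th is the open-circuit tap voltage: 14.9 × 6.80/(71.4 + 6.80) = 1.30 V.
With the supply zeroed, R₁ and R₂ appear in parallel from the tap: R_th = R₁‖R₂ = (71.4 × 6.80)/78.20 = 6.21 kΩ.

V_th = 1.30 V, R_th = 6.21 kΩ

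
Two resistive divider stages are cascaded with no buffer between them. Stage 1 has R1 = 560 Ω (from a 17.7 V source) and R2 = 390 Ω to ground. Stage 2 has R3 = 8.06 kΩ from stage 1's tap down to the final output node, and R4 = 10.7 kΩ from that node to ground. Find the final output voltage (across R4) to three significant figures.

Stage 2 presents R3+R4 = 18760 Ω as a load on stage 1's tap.
Stage 1's lower leg becomes R2‖(R3+R4) = 382.1 Ω, so V_mid = 17.7 × 382.1/942.1 = 7.178 V.
Stage 2 is itself unloaded: V_out = V_mid × R4/(R3+R4) = 7.178 × 10700/18760 = 4.09 V.

V_out ≈ 4.09 V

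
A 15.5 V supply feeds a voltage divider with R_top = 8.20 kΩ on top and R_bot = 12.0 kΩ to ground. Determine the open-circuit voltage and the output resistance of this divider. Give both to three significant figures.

V_th = 9.21 V, R_th = 4.87 kΩ

V_th is the open-circuit tap voltage: 15.5 × 12.0/(8.20 + 12.0) = 9.21 V.
With the supply zeroed, R_top and R_bot appear in parallel from the tap: R_th = R_top‖R_bot = (8.20 × 12.0)/20.20 = 4.87 kΩ.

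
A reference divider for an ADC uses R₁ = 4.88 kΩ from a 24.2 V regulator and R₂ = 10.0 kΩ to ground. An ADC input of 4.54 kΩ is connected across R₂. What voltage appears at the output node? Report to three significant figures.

The load sits in parallel with R₂: R₂‖R_L = (10.0 × 4.54) / (10.0 + 4.54) = 3.122 kΩ.
V_out = 24.2 × 3.122 / (4.88 + 3.122) = 24.2 × 3.122/8.002 = 9.44 V.

V_out ≈ 9.44 V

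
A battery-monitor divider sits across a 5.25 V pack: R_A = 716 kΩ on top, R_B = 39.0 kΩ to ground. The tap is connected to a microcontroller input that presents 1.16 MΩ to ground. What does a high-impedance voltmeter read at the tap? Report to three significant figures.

V_out ≈ 0.263 V

The load sits in parallel with R_B: R_B‖R_L = (39.0 × 1160) / (39.0 + 1160) = 37.73 kΩ.
V_out = 5.25 × 37.73 / (716 + 37.73) = 5.25 × 37.73/753.7 = 0.263 V.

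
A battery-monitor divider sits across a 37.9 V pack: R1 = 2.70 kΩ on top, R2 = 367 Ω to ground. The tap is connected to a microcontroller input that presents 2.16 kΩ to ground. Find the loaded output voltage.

The load sits in parallel with R2: R2‖R_L = (367 × 2160) / (367 + 2160) = 313.7 Ω.
V_out = 37.9 × 313.7 / (2700 + 313.7) = 37.9 × 313.7/3014 = 3.95 V.

V_out ≈ 3.95 V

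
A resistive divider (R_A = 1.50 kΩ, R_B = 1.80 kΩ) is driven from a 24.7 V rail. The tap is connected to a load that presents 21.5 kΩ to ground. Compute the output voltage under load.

The load sits in parallel with R_B: R_B‖R_L = (1.80 × 21.5) / (1.80 + 21.5) = 1.661 kΩ.
V_out = 24.7 × 1.661 / (1.50 + 1.661) = 24.7 × 1.661/3.161 = 13.0 V.

V_out ≈ 13.0 V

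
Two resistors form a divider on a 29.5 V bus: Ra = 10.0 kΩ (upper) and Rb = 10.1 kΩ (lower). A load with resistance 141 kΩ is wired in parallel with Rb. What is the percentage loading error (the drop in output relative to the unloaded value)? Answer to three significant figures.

The divider's output (Thévenin) resistance is Ra‖Rb = 5.025 kΩ.
Fractional drop under load = R_th/(R_th + R_L) = 5.025 / (5.025 + 141) = 0.03441.
So the output falls by 3.44 %.

3.44 %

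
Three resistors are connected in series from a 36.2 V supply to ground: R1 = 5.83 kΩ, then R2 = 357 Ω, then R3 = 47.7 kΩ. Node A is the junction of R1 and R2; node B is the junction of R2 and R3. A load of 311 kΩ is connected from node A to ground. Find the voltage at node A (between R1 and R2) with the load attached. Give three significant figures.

V ≈ 31.8 V

Below node A the series string R2+R3 = 48060 Ω sits in parallel with the 311000 Ω load: 41620 Ω.
V_A = 36.2 × 41620/(5830 + 41620) = 31.8 V.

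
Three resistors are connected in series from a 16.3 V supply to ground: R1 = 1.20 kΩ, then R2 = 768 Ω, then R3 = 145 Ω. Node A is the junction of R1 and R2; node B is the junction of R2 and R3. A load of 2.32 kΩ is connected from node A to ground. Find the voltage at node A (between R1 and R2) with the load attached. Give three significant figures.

Below node A the series string R2+R3 = 913.0 Ω sits in parallel with the 2320 Ω load: 655.2 Ω.
V_A = 16.3 × 655.2/(1200 + 655.2) = 5.76 V.

V ≈ 5.76 V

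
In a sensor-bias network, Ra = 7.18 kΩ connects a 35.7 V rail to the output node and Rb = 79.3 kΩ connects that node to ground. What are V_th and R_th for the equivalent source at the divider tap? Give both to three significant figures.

V_th = 32.7 V, R_th = 6.58 kΩ

V_th is the open-circuit tap voltage: 35.7 × 79.3/(7.18 + 79.3) = 32.7 V.
With the supply zeroed, Ra and Rb appear in parallel from the tap: R_th = Ra‖Rb = (7.18 × 79.3)/86.48 = 6.58 kΩ.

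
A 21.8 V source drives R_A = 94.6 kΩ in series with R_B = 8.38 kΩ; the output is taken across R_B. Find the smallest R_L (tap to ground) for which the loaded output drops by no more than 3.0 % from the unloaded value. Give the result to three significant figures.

R_L(min) ≈ 249 kΩ

Output resistance R_th = R_A‖R_B = (94.6 × 8.38)/103.0 = 7.698 kΩ.
The fractional drop is R_th/(R_th + R_L); requiring this ≤ 0.0300 gives R_L ≥ R_th(1/0.0300 − 1) = 7.698 × 32.33 = 249 kΩ.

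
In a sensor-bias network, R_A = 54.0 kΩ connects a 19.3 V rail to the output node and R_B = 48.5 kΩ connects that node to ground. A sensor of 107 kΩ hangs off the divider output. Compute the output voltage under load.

V_out ≈ 7.37 V

The load sits in parallel with R_B: R_B‖R_L = (48.5 × 107) / (48.5 + 107) = 33.37 kΩ.
V_out = 19.3 × 33.37 / (54.0 + 33.37) = 19.3 × 33.37/87.37 = 7.37 V.
(Unloaded it would have been 9.13 V.)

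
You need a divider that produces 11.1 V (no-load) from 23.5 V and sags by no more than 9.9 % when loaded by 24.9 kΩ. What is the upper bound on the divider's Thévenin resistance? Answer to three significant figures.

Loading drop = R_th/(R_th + R_L) ≤ 0.0990, so R_th ≤ R_L · ε/(1−ε) = 24.9 kΩ × 0.0990/0.9010 = 2.74 kΩ.
(Any R1, R2 with R2/(R1+R2) = 0.472 and R1‖R2 ≤ 2.74 kΩ will meet the spec.)

R_th ≤ 2.74 kΩ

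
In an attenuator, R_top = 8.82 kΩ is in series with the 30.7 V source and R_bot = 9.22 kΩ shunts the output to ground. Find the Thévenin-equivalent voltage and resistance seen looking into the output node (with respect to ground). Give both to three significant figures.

V_th is the open-circuit tap voltage: 30.7 × 9.22/(8.82 + 9.22) = 15.7 V.
With the supply zeroed, R_top and R_bot appear in parallel from the tap: R_th = R_top‖R_bot = (8.82 × 9.22)/18.04 = 4.51 kΩ.

V_th = 15.7 V, R_th = 4.51 kΩ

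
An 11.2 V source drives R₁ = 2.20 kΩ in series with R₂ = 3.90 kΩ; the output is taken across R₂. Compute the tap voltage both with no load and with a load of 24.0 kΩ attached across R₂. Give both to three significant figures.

Open-circuit: V = 11.2 × 3.90/(2.20 + 3.90) = 7.16 V.
With the load, R₂ becomes R₂‖R_L = 3.355 kΩ, so V = 11.2 × 3.355/5.555 = 6.76 V.

Unloaded: 7.16 V; loaded: 6.76 V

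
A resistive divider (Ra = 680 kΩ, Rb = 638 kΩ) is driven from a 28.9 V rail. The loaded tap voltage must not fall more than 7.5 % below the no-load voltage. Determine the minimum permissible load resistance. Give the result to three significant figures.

Output resistance R_th = Ra‖Rb = (680 × 638)/1318 = 329.2 kΩ.
The fractional drop is R_th/(R_th + R_L); requiring this ≤ 0.0750 gives R_L ≥ R_th(1/0.0750 − 1) = 329.2 × 12.33 = 4.06 MΩ.

R_L(min) ≈ 4.06 MΩ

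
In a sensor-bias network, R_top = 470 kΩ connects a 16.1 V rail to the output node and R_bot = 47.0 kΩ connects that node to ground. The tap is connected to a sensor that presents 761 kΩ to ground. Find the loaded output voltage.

The load sits in parallel with R_bot: R_bot‖R_L = (47.0 × 761) / (47.0 + 761) = 44.27 kΩ.
V_out = 16.1 × 44.27 / (470 + 44.27) = 16.1 × 44.27/514.3 = 1.39 V.
(Unloaded it would have been 1.46 V.)

V_out ≈ 1.39 V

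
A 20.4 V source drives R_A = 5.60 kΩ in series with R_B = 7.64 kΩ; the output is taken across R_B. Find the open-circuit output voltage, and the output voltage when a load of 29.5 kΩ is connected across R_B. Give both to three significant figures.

Unloaded: 11.8 V; loaded: 10.6 V

Open-circuit: V = 20.4 × 7.64/(5.60 + 7.64) = 11.8 V.
With the load, R_B becomes R_B‖R_L = 6.068 kΩ, so V = 20.4 × 6.068/11.67 = 10.6 V.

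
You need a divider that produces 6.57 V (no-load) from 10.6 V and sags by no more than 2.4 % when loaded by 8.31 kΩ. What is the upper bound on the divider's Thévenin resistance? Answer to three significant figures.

Loading drop = R_th/(R_th + R_L) ≤ 0.0240, so R_th ≤ R_L · ε/(1−ε) = 8.31 kΩ × 0.0240/0.9760 = 204 Ω.
(Any R1, R2 with R2/(R1+R2) = 0.620 and R1‖R2 ≤ 204 Ω will meet the spec.)

R_th ≤ 204 Ω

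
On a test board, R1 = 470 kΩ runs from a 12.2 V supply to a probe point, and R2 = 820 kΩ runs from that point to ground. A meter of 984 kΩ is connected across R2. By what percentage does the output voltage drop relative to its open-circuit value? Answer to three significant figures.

Unloaded V = 12.2 × 820/1290 = 7.755 V.
Loaded: R2‖R_L = 447.3 kΩ, giving V = 12.2 × 447.3/917.3 = 5.949 V.
Drop = (7.755 − 5.949) / 7.755 = 23.3 %.

23.3 %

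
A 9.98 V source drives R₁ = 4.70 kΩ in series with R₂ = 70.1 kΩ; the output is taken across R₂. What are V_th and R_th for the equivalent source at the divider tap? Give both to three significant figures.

V_th is the open-circuit tap voltage: 9.98 × 70.1/(4.70 + 70.1) = 9.35 V.
With the supply zeroed, R₁ and R₂ appear in parallel from the tap: R_th = R₁‖R₂ = (4.70 × 70.1)/74.80 = 4.40 kΩ.

V_th = 9.35 V, R_th = 4.40 kΩ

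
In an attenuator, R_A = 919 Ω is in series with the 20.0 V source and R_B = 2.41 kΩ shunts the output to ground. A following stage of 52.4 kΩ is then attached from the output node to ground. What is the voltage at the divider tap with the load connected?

The load sits in parallel with R_B: R_B‖R_L = (2410 × 52400) / (2410 + 52400) = 2304 Ω.
V_out = 20.0 × 2304 / (919 + 2304) = 20.0 × 2304/3223 = 14.3 V.

V_out ≈ 14.3 V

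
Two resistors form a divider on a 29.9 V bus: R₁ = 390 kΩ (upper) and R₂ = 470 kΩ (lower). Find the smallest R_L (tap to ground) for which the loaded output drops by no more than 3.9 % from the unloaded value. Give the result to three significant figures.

R_L(min) ≈ 5.25 MΩ

Output resistance R_th = R₁‖R₂ = (390 × 470)/860.0 = 213.1 kΩ.
The fractional drop is R_th/(R_th + R_L); requiring this ≤ 0.0390 gives R_L ≥ R_th(1/0.0390 − 1) = 213.1 × 24.64 = 5.25 MΩ.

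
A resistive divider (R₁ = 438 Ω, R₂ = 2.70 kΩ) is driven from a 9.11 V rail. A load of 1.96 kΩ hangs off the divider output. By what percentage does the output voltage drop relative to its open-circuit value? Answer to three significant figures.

16.1 %

Unloaded V = 9.11 × 2700/3138 = 7.838 V.
Loaded: R₂‖R_L = 1136 Ω, giving V = 9.11 × 1136/1574 = 6.574 V.
Drop = (7.838 − 6.574) / 7.838 = 16.1 %.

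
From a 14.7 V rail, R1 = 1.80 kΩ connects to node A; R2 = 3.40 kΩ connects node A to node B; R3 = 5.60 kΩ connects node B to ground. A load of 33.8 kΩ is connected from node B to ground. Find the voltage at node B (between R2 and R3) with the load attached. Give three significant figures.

V ≈ 7.06 V

At node B, R3 is in parallel with the load: R3‖R_L = 4.804 kΩ.
Below node A the resistance is R2 + (R3‖R_L) = 8.204 kΩ, so V_A = 14.7 × 8.204/10.00 = 12.06 V.
Then V_B = V_A × (R3‖R_L)/(R2 + R3‖R_L) = 12.06 × 4.804/8.204 = 7.06 V.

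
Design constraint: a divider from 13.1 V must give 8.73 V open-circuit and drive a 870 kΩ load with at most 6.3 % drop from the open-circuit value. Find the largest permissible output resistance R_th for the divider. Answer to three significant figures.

Loading drop = R_th/(R_th + R_L) ≤ 0.0630, so R_th ≤ R_L · ε/(1−ε) = 870 kΩ × 0.0630/0.9370 = 58.5 kΩ.
(Any R1, R2 with R2/(R1+R2) = 0.666 and R1‖R2 ≤ 58.5 kΩ will meet the spec.)

R_th ≤ 58.5 kΩ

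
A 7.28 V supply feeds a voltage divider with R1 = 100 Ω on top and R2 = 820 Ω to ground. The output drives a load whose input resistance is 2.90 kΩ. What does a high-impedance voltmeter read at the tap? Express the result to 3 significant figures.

The load sits in parallel with R2: R2‖R_L = (820 × 2900) / (820 + 2900) = 639.2 Ω.
V_out = 7.28 × 639.2 / (100 + 639.2) = 7.28 × 639.2/739.2 = 6.30 V.
(Unloaded it would have been 6.49 V.)

V_out ≈ 6.30 V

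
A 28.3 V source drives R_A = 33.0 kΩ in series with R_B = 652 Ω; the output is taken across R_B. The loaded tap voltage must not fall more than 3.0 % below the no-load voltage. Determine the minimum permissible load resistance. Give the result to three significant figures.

Output resistance R_th = R_A‖R_B = (33000 × 652)/33650 = 639.4 Ω.
The fractional drop is R_th/(R_th + R_L); requiring this ≤ 0.0300 gives R_L ≥ R_th(1/0.0300 − 1) = 639.4 × 32.33 = 20.7 kΩ.

R_L(min) ≈ 20.7 kΩ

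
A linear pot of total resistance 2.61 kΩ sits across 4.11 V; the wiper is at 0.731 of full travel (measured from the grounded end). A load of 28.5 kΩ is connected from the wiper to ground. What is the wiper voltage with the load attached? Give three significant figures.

V ≈ 2.95 V

The wiper splits the pot into (1−α)R = 702.1 Ω above and αR = 1908 Ω below.
Lower section ‖ load = 1788 Ω.
V_wiper = 4.11 × 1788/(702.1 + 1788) = 2.95 V.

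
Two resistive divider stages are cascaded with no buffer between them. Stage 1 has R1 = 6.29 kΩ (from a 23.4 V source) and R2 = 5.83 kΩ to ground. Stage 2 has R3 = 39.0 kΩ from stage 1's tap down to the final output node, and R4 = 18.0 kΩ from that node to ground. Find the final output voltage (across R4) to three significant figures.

V_out ≈ 3.38 V

Stage 2 presents R3+R4 = 57.00 kΩ as a load on stage 1's tap.
Stage 1's lower leg becomes R2‖(R3+R4) = 5.289 kΩ, so V_mid = 23.4 × 5.289/11.58 = 10.69 V.
Stage 2 is itself unloaded: V_out = V_mid × R4/(R3+R4) = 10.69 × 18.0/57.00 = 3.38 V.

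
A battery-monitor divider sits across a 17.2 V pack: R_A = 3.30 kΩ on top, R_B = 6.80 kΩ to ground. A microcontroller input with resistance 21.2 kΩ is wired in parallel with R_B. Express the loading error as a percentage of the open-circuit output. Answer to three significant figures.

Unloaded V = 17.2 × 6.80/10.10 = 11.580 V.
Loaded: R_B‖R_L = 5.149 kΩ, giving V = 17.2 × 5.149/8.449 = 10.482 V.
Drop = (11.580 − 10.482) / 11.580 = 9.49 %.

9.49 %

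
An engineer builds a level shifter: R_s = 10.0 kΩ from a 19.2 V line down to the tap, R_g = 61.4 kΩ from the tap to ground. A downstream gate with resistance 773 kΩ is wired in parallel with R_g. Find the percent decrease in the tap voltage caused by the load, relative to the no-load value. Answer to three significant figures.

The divider's output (Thévenin) resistance is R_s‖R_g = 8.599 kΩ.
Fractional drop under load = R_th/(R_th + R_L) = 8.599 / (8.599 + 773) = 0.01100.
So the output falls by 1.10 %.

1.10 %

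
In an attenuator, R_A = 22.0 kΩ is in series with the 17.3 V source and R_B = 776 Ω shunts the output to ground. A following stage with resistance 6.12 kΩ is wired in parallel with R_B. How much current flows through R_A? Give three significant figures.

I ≈ 0.762 mA

R_B‖R_L = 688.7 Ω, so the source sees R_A + R_B‖R_L = 22690 Ω.
I = 17.3 V / 22690 Ω = 0.762 mA.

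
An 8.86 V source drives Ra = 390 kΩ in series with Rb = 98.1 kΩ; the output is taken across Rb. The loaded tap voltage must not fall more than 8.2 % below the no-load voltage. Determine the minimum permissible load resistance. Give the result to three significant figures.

Output resistance R_th = Ra‖Rb = (390 × 98.1)/488.1 = 78.38 kΩ.
The fractional drop is R_th/(R_th + R_L); requiring this ≤ 0.0820 gives R_L ≥ R_th(1/0.0820 − 1) = 78.38 × 11.20 = 878 kΩ.

R_L(min) ≈ 878 kΩ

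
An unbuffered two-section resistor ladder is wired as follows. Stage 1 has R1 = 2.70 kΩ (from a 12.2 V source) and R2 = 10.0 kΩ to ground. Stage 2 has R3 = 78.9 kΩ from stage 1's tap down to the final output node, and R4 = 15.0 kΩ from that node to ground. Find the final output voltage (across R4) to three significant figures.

V_out ≈ 1.50 V

Stage 2 presents R3+R4 = 93.90 kΩ as a load on stage 1's tap.
Stage 1's lower leg becomes R2‖(R3+R4) = 9.038 kΩ, so V_mid = 12.2 × 9.038/11.74 = 9.394 V.
Stage 2 is itself unloaded: V_out = V_mid × R4/(R3+R4) = 9.394 × 15.0/93.90 = 1.50 V.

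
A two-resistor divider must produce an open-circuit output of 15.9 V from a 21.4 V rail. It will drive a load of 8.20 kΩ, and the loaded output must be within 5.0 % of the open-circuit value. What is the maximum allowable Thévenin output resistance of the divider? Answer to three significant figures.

Loading drop = R_th/(R_th + R_L) ≤ 0.0500, so R_th ≤ R_L · ε/(1−ε) = 8.20 kΩ × 0.0500/0.9500 = 432 Ω.

R_th ≤ 432 Ω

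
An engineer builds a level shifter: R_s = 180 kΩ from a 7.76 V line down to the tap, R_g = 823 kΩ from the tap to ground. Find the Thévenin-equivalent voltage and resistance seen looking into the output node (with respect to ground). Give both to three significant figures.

V_th is the open-circuit tap voltage: 7.76 × 823/(180 + 823) = 6.37 V.
With the supply zeroed, R_s and R_g appear in parallel from the tap: R_th = R_s‖R_g = (180 × 823)/1003 = 148 kΩ.

V_th = 6.37 V, R_th = 148 kΩ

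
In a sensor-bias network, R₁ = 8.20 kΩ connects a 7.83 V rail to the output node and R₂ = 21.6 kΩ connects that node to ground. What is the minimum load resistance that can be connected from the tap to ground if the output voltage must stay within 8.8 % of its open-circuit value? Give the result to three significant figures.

Output resistance R_th = R₁‖R₂ = (8.20 × 21.6)/29.80 = 5.944 kΩ.
The fractional drop is R_th/(R_th + R_L); requiring this ≤ 0.0880 gives R_L ≥ R_th(1/0.0880 − 1) = 5.944 × 10.36 = 61.6 kΩ.

R_L(min) ≈ 61.6 kΩ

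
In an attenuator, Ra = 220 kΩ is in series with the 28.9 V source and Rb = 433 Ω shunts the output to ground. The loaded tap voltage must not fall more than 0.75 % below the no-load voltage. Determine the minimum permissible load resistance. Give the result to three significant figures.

Output resistance R_th = Ra‖Rb = (220000 × 433)/220400 = 432.1 Ω.
The fractional drop is R_th/(R_th + R_L); requiring this ≤ 0.00750 gives R_L ≥ R_th(1/0.00750 − 1) = 432.1 × 132.3 = 57.2 kΩ.

R_L(min) ≈ 57.2 kΩ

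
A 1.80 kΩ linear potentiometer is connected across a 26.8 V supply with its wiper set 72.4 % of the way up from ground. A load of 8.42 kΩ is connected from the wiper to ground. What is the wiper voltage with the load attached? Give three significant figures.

The wiper splits the pot into (1−α)R = 496.8 Ω above and αR = 1303 Ω below.
Lower section ‖ load = 1129 Ω.
V_wiper = 26.8 × 1129/(496.8 + 1129) = 18.6 V.

V ≈ 18.6 V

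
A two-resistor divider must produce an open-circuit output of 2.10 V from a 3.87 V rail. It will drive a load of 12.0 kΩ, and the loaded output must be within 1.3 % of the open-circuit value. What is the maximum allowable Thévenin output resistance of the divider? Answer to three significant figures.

R_th ≤ 158 Ω

Loading drop = R_th/(R_th + R_L) ≤ 0.0130, so R_th ≤ R_L · ε/(1−ε) = 12.0 kΩ × 0.0130/0.9870 = 158 Ω.
(Any R1, R2 with R2/(R1+R2) = 0.543 and R1‖R2 ≤ 158 Ω will meet the spec.)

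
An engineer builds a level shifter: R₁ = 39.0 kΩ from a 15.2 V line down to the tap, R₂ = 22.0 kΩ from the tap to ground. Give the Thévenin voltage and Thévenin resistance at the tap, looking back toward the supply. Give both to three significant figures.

V_th = 5.48 V, R_th = 14.1 kΩ

V_th is the open-circuit tap voltage: 15.2 × 22.0/(39.0 + 22.0) = 5.48 V.
With the supply zeroed, R₁ and R₂ appear in parallel from the tap: R_th = R₁‖R₂ = (39.0 × 22.0)/61.00 = 14.1 kΩ.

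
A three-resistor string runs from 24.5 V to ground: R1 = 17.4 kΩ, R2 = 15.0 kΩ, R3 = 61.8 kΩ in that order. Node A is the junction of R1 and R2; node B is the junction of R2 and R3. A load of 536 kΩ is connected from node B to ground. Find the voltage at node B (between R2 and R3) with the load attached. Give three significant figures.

At node B, R3 is in parallel with the load: R3‖R_L = 55.41 kΩ.
Below node A the resistance is R2 + (R3‖R_L) = 70.41 kΩ, so V_A = 24.5 × 70.41/87.81 = 19.65 V.
Then V_B = V_A × (R3‖R_L)/(R2 + R3‖R_L) = 19.65 × 55.41/70.41 = 15.5 V.

V ≈ 15.5 V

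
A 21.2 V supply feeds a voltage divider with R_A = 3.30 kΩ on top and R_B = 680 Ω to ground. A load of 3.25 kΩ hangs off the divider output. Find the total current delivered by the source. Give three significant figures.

I ≈ 5.49 mA

R_B‖R_L = 562.3 Ω, so the source sees R_A + R_B‖R_L = 3862 Ω.
I = 21.2 V / 3862 Ω = 5.49 mA.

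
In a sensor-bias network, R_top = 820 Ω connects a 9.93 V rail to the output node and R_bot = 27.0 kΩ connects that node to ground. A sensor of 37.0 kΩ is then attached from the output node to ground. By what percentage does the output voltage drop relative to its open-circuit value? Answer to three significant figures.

The divider's output (Thévenin) resistance is R_top‖R_bot = 795.8 Ω.
Fractional drop under load = R_th/(R_th + R_L) = 795.8 / (795.8 + 37000) = 0.02106.
So the output falls by 2.11 %.

2.11 %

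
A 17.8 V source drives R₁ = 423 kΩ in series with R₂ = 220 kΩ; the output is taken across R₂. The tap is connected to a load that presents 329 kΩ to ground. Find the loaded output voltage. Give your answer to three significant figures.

The load sits in parallel with R₂: R₂‖R_L = (220 × 329) / (220 + 329) = 131.8 kΩ.
V_out = 17.8 × 131.8 / (423 + 131.8) = 17.8 × 131.8/554.8 = 4.23 V.
(Unloaded it would have been 6.09 V.)

V_out ≈ 4.23 V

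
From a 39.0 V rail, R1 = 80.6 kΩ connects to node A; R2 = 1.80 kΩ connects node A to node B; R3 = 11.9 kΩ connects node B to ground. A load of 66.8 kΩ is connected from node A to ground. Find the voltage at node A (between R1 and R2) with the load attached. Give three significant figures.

V ≈ 4.82 V

Below node A the series string R2+R3 = 13.70 kΩ sits in parallel with the 66.8 kΩ load: 11.37 kΩ.
V_A = 39.0 × 11.37/(80.6 + 11.37) = 4.82 V.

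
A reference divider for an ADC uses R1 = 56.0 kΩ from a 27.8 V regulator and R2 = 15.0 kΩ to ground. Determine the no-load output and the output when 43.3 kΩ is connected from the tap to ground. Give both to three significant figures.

Unloaded: 5.87 V; loaded: 4.61 V

Open-circuit: V = 27.8 × 15.0/(56.0 + 15.0) = 5.87 V.
With the load, R2 becomes R2‖R_L = 11.14 kΩ, so V = 27.8 × 11.14/67.14 = 4.61 V.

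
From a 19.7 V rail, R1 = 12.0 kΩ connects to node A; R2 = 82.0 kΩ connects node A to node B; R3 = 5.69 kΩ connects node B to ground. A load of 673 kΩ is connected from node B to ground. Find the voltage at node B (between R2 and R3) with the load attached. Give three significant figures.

At node B, R3 is in parallel with the load: R3‖R_L = 5.642 kΩ.
Below node A the resistance is R2 + (R3‖R_L) = 87.64 kΩ, so V_A = 19.7 × 87.64/99.64 = 17.33 V.
Then V_B = V_A × (R3‖R_L)/(R2 + R3‖R_L) = 17.33 × 5.642/87.64 = 1.12 V.

V ≈ 1.12 V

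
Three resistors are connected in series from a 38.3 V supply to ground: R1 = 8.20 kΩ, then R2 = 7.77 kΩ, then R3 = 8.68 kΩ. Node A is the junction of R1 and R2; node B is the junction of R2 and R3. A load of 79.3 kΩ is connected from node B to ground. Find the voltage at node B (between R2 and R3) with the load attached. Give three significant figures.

V ≈ 12.6 V

At node B, R3 is in parallel with the load: R3‖R_L = 7.824 kΩ.
Below node A the resistance is R2 + (R3‖R_L) = 15.59 kΩ, so V_A = 38.3 × 15.59/23.79 = 25.10 V.
Then V_B = V_A × (R3‖R_L)/(R2 + R3‖R_L) = 25.10 × 7.824/15.59 = 12.6 V.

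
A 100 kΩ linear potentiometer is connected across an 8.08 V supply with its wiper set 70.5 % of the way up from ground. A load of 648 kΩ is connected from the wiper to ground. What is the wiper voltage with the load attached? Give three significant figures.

V ≈ 5.52 V

The wiper splits the pot into (1−α)R = 29.50 kΩ above and αR = 70.50 kΩ below.
Lower section ‖ load = 63.58 kΩ.
V_wiper = 8.08 × 63.58/(29.50 + 63.58) = 5.52 V.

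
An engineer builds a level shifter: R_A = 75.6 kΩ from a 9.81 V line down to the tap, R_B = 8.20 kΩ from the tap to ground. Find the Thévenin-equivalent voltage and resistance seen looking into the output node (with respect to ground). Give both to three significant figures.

V_th is the open-circuit tap voltage: 9.81 × 8.20/(75.6 + 8.20) = 0.960 V.
With the supply zeroed, R_A and R_B appear in parallel from the tap: R_th = R_A‖R_B = (75.6 × 8.20)/83.80 = 7.40 kΩ.

V_th = 0.960 V, R_th = 7.40 kΩ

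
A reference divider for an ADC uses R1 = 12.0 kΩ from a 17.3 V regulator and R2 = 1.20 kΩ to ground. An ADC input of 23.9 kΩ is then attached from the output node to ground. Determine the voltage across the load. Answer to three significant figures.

V_out ≈ 1.50 V

The load sits in parallel with R2: R2‖R_L = (1.20 × 23.9) / (1.20 + 23.9) = 1.143 kΩ.
V_out = 17.3 × 1.143 / (12.0 + 1.143) = 17.3 × 1.143/13.14 = 1.50 V.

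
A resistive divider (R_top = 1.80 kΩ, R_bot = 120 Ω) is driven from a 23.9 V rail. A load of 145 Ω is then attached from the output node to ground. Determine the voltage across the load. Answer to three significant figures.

V_out ≈ 0.841 V

The load sits in parallel with R_bot: R_bot‖R_L = (120 × 145) / (120 + 145) = 65.66 Ω.
V_out = 23.9 × 65.66 / (1800 + 65.66) = 23.9 × 65.66/1866 = 0.841 V.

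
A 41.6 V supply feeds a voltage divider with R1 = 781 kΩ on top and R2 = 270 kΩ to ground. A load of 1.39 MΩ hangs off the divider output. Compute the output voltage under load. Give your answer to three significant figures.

V_out ≈ 9.34 V

The load sits in parallel with R2: R2‖R_L = (270 × 1390) / (270 + 1390) = 226.1 kΩ.
V_out = 41.6 × 226.1 / (781 + 226.1) = 41.6 × 226.1/1007 = 9.34 V.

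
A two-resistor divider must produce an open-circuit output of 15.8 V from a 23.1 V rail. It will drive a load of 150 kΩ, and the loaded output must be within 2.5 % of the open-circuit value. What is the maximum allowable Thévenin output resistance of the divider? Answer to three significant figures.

R_th ≤ 3.85 kΩ

Loading drop = R_th/(R_th + R_L) ≤ 0.0250, so R_th ≤ R_L · ε/(1−ε) = 150 kΩ × 0.0250/0.9750 = 3.85 kΩ.
(Any R1, R2 with R2/(R1+R2) = 0.684 and R1‖R2 ≤ 3.85 kΩ will meet the spec.)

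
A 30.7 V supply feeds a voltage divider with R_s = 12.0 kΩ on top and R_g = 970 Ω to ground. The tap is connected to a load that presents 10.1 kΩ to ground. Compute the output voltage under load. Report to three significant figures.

V_out ≈ 2.11 V

The load sits in parallel with R_g: R_g‖R_L = (970 × 10100) / (970 + 10100) = 885.0 Ω.
V_out = 30.7 × 885.0 / (12000 + 885.0) = 30.7 × 885.0/12890 = 2.11 V.
(Unloaded it would have been 2.30 V.)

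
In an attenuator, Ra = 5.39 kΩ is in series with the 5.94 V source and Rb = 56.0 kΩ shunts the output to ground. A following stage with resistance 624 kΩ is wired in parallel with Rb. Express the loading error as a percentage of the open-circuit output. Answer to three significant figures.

0.782 %

The divider's output (Thévenin) resistance is Ra‖Rb = 4.917 kΩ.
Fractional drop under load = R_th/(R_th + R_L) = 4.917 / (4.917 + 624) = 0.007818.
So the output falls by 0.782 %.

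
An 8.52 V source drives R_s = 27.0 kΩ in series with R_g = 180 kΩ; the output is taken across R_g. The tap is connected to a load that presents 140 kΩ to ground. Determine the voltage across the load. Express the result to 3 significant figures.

V_out ≈ 6.34 V

The load sits in parallel with R_g: R_g‖R_L = (180 × 140) / (180 + 140) = 78.75 kΩ.
V_out = 8.52 × 78.75 / (27.0 + 78.75) = 8.52 × 78.75/105.8 = 6.34 V.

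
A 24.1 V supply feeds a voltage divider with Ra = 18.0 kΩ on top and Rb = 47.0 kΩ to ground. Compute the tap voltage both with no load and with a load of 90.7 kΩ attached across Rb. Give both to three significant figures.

Open-circuit: V = 24.1 × 47.0/(18.0 + 47.0) = 17.4 V.
With the load, Rb becomes Rb‖R_L = 30.96 kΩ, so V = 24.1 × 30.96/48.96 = 15.2 V.

Unloaded: 17.4 V; loaded: 15.2 V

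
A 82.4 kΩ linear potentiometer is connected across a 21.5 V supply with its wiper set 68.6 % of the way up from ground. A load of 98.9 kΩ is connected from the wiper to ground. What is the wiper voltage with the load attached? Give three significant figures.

The wiper splits the pot into (1−α)R = 25.87 kΩ above and αR = 56.53 kΩ below.
Lower section ‖ load = 35.97 kΩ.
V_wiper = 21.5 × 35.97/(25.87 + 35.97) = 12.5 V.

V ≈ 12.5 V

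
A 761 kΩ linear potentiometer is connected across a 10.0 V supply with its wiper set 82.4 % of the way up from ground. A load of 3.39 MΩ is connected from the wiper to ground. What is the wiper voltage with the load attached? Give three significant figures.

V ≈ 7.98 V

The wiper splits the pot into (1−α)R = 133.9 kΩ above and αR = 627.1 kΩ below.
Lower section ‖ load = 529.2 kΩ.
V_wiper = 10.0 × 529.2/(133.9 + 529.2) = 7.98 V.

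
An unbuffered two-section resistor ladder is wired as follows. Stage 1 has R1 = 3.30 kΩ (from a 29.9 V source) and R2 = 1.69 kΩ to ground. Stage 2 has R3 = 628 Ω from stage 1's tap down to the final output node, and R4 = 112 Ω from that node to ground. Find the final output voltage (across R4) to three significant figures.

V_out ≈ 0.611 V

Stage 2 presents R3+R4 = 740.0 Ω as a load on stage 1's tap.
Stage 1's lower leg becomes R2‖(R3+R4) = 514.7 Ω, so V_mid = 29.9 × 514.7/3815 = 4.034 V.
Stage 2 is itself unloaded: V_out = V_mid × R4/(R3+R4) = 4.034 × 112/740.0 = 0.611 V.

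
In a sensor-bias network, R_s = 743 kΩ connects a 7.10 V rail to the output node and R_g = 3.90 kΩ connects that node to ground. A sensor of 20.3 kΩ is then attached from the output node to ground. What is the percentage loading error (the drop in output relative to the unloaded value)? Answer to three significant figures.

Unloaded V = 7.10 × 3.90/746.9 = 0.03707 V.
Loaded: R_g‖R_L = 3.271 kΩ, giving V = 7.10 × 3.271/746.3 = 0.03112 V.
Drop = (0.03707 − 0.03112) / 0.03707 = 16.0 %.

16.0 %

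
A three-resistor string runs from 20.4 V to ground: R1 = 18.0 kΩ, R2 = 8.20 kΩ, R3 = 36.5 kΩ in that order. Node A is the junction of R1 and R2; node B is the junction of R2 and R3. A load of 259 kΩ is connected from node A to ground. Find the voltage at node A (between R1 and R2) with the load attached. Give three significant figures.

Below node A the series string R2+R3 = 44.70 kΩ sits in parallel with the 259 kΩ load: 38.12 kΩ.
V_A = 20.4 × 38.12/(18.0 + 38.12) = 13.9 V.

V ≈ 13.9 V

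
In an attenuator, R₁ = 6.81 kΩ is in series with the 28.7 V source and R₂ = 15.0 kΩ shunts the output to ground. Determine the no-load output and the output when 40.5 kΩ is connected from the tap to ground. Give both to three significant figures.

Unloaded: 19.7 V; loaded: 17.7 V

Open-circuit: V = 28.7 × 15.0/(6.81 + 15.0) = 19.7 V.
With the load, R₂ becomes R₂‖R_L = 10.95 kΩ, so V = 28.7 × 10.95/17.76 = 17.7 V.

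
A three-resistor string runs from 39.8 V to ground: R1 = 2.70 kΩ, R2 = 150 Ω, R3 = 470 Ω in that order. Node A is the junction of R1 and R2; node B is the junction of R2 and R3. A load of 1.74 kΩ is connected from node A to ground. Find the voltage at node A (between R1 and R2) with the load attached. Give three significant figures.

Below node A the series string R2+R3 = 620.0 Ω sits in parallel with the 1740 Ω load: 457.1 Ω.
V_A = 39.8 × 457.1/(2700 + 457.1) = 5.76 V.

V ≈ 5.76 V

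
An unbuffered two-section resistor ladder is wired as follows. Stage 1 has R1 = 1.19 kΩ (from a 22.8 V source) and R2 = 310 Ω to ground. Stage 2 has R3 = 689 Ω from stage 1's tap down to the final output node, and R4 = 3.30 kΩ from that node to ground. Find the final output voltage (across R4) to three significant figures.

Stage 2 presents R3+R4 = 3989 Ω as a load on stage 1's tap.
Stage 1's lower leg becomes R2‖(R3+R4) = 287.6 Ω, so V_mid = 22.8 × 287.6/1478 = 4.438 V.
Stage 2 is itself unloaded: V_out = V_mid × R4/(R3+R4) = 4.438 × 3300/3989 = 3.67 V.

V_out ≈ 3.67 V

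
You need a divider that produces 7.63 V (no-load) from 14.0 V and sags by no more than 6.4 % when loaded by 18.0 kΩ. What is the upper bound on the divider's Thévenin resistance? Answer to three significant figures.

Loading drop = R_th/(R_th + R_L) ≤ 0.0640, so R_th ≤ R_L · ε/(1−ε) = 18.0 kΩ × 0.0640/0.9360 = 1.23 kΩ.

R_th ≤ 1.23 kΩ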